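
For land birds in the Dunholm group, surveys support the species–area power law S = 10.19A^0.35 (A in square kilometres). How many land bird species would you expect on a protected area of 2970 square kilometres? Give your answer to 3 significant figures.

S = 10.19 × 2970^0.35
ln S = ln 10.19 + 0.35 × ln 2970 = 2.3214 + 0.35 × 7.9963 = 5.1201
S = e^5.1201 ≈ 167.4

167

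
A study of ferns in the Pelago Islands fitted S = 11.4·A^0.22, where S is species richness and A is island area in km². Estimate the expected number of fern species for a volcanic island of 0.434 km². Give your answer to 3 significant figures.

S = 11.4 × 0.434^0.22
ln S = ln 11.4 + 0.22 × ln 0.434 = 2.4336 + 0.22 × -0.8347 = 2.2500
S = e^2.2500 ≈ 9.488

9.49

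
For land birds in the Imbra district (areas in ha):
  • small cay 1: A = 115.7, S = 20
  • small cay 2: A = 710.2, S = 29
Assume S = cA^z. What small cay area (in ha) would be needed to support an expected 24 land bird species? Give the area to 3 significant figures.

282 ha

z = ln(29/20) / ln(710.2/115.7) = 0.3716 / 1.8145 = 0.2048
c = 20 / 115.7^0.2048 = 20 / 2.645 = 7.56
A = (24/7.56)^(1/0.2048) ⇒ ln A = ln(3.175)/0.2048 = 5.6414
A = e^5.6414 ≈ 281.9 ha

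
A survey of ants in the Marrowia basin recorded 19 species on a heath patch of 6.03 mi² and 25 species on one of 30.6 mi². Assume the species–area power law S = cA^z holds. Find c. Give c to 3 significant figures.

14.0

z = ln(S₂/S₁) / ln(A₂/A₁) = ln(25/19) / ln(30.6/6.03) = 0.2744 / 1.6243 = 0.1690
c = S₁ / A₁^z = 19 / 6.03^0.1690 = 19 / 1.355 = 14.03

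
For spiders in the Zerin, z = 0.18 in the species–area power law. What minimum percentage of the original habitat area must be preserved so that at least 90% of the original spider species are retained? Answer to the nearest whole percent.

Need (A_new/A_old)^0.18 = 0.9, so A_new/A_old = 0.9^(1/0.18) = 0.9^5.556
ln(A_new/A_old) = ln 0.9 / 0.18 = -0.1054 / 0.18 = -0.5853
A_new/A_old = e^-0.5853 ≈ 0.5569

56%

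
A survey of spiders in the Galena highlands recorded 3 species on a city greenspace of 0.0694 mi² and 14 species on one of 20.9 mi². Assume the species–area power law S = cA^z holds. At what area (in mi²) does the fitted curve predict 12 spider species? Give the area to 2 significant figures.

z = ln(14/3) / ln(20.9/0.0694) = 1.5404 / 5.7076 = 0.2699
c = 3 / 0.0694^0.2699 = 3 / 0.4867 = 6.164
A = (12/6.164)^(1/0.2699) ⇒ ln A = ln(1.947)/0.2699 = 2.4686
A = e^2.4686 ≈ 11.81 mi²

12 mi²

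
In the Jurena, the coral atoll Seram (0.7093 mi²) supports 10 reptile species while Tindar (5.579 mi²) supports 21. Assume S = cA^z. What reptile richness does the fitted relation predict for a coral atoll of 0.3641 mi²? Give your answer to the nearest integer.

z = ln(21/10) / ln(5.579/0.7093) = 0.7419 / 2.0625 = 0.3597
c = 10 / 0.7093^0.3597 = 10 / 0.8838 = 11.32
S₃ = 11.32 × 0.3641^0.3597 = 11.32 × 0.6953 ≈ 7.867

8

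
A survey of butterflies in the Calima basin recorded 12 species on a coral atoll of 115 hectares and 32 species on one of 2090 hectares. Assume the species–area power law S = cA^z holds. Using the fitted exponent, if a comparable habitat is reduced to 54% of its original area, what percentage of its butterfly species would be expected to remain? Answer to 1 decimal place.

z = ln(32/12) / ln(2090/115) = 0.9808 / 2.9000 = 0.3382
S_new/S_old = (A_new/A_old)^z = 0.54^0.3382 = exp(0.3382 × -0.6162) = 0.8119

81.2%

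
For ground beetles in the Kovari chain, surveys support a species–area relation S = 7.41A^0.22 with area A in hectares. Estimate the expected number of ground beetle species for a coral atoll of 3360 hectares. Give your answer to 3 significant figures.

S = 7.41 × 3360^0.22
ln S = ln 7.41 + 0.22 × ln 3360 = 2.0028 + 0.22 × 8.1197 = 3.7892
S = e^3.7892 ≈ 44.22

44.2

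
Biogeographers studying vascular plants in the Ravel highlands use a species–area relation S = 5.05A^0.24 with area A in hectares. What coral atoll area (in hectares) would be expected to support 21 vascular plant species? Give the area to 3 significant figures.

379 hectares

21 = 5.05 × A^0.24  ⇒  A^0.24 = 21/5.05 = 4.158
ln A = ln(4.158) / 0.24 = 1.4251 / 0.24 = 5.9381
A = e^5.9381 ≈ 379.2 hectares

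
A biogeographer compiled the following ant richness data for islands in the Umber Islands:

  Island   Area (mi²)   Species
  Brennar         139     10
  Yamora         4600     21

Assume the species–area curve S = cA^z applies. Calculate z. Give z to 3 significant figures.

0.212

Taking logs: ln S = ln c + z ln A, so z = (ln S₂ − ln S₁)/(ln A₂ − ln A₁).
z = ln(21/10) / ln(4600/139) = ln(2.1) / ln(33.09) = 0.7419 / 3.4993 = 0.2120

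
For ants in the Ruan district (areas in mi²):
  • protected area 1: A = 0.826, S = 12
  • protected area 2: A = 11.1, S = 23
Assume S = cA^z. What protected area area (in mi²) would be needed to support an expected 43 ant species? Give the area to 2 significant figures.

z = ln(23/12) / ln(11.1/0.826) = 0.6506 / 2.5981 = 0.2504
c = 12 / 0.826^0.2504 = 12 / 0.9533 = 12.59
A = (43/12.59)^(1/0.2504) ⇒ ln A = ln(3.416)/0.2504 = 4.9057
A = e^4.9057 ≈ 135.1 mi²

140 mi²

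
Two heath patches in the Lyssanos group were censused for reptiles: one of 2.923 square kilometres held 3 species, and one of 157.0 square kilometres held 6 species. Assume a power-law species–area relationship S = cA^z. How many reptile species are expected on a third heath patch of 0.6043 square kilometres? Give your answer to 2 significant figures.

z = ln(6/3) / ln(157/2.923) = 0.6931 / 3.9836 = 0.1740
c = 3 / 2.923^0.1740 = 3 / 1.205 = 2.489
S₃ = 2.489 × 0.6043^0.1740 = 2.489 × 0.9161 ≈ 2.28

2.3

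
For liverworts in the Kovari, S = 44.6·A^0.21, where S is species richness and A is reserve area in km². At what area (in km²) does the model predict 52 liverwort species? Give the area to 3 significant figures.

52 = 44.6 × A^0.21  ⇒  A^0.21 = 52/44.6 = 1.166
ln A = ln(1.166) / 0.21 = 0.1535 / 0.21 = 0.7310
A = e^0.7310 ≈ 2.077 km²

2.08 km²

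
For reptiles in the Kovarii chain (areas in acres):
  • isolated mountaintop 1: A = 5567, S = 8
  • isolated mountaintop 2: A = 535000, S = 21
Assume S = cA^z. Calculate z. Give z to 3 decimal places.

0.211

Taking logs: ln S = ln c + z ln A, so z = (ln S₂ − ln S₁)/(ln A₂ − ln A₁).
z = ln(21/8) / ln(535000/5567) = ln(2.625) / ln(96.1) = 0.9651 / 4.5654 = 0.2114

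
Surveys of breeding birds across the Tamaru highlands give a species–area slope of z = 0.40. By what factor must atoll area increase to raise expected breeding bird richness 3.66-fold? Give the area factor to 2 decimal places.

25.63

(A₂/A₁)^0.4 = 3.66, so A₂/A₁ = 3.66^(1/0.4) = 3.66^2.5
ln(A₂/A₁) = ln 3.66 / 0.4 = 1.2975 / 0.4 = 3.2437
A₂/A₁ = e^3.2437 ≈ 25.63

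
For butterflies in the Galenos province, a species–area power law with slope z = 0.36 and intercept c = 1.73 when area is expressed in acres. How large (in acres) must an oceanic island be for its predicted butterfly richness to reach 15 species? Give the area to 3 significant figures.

403 acres

15 = 1.73 × A^0.36  ⇒  A^0.36 = 15/1.73 = 8.671
ln A = ln(8.671) / 0.36 = 2.1599 / 0.36 = 5.9998
A = e^5.9998 ≈ 403.3 acres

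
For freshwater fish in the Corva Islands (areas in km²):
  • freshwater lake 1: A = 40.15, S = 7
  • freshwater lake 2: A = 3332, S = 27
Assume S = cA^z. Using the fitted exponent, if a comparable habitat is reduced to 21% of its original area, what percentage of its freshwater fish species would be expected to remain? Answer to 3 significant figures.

z = ln(27/7) / ln(3332/40.15) = 1.3499 / 4.4187 = 0.3055
S_new/S_old = (A_new/A_old)^z = 0.21^0.3055 = exp(0.3055 × -1.5606) = 0.6208

62.1%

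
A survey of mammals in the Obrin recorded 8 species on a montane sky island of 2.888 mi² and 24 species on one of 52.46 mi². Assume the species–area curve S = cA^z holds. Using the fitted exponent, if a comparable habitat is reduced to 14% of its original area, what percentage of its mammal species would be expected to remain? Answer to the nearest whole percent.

47%

z = ln(24/8) / ln(52.46/2.888) = 1.0986 / 2.8995 = 0.3789
S_new/S_old = (A_new/A_old)^z = 0.14^0.3789 = exp(0.3789 × -1.9661) = 0.4748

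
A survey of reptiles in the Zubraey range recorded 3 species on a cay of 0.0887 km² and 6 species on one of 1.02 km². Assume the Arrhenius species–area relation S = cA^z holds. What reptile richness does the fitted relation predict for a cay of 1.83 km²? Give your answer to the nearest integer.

z = ln(6/3) / ln(1.02/0.0887) = 0.6931 / 2.4423 = 0.2838
c = 3 / 0.0887^0.2838 = 3 / 0.5028 = 5.966
S₃ = 5.966 × 1.83^0.2838 = 5.966 × 1.187 ≈ 7.083

7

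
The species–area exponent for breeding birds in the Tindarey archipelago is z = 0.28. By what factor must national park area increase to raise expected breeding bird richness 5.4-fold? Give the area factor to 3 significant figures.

(A₂/A₁)^0.28 = 5.4, so A₂/A₁ = 5.4^(1/0.28) = 5.4^3.571
ln(A₂/A₁) = ln 5.4 / 0.28 = 1.6864 / 0.28 = 6.0229
A₂/A₁ = e^6.0229 ≈ 412.8

413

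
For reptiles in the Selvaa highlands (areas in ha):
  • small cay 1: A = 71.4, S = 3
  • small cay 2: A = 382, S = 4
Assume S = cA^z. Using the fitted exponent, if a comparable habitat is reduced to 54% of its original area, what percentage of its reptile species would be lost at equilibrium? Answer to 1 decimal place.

z = ln(4/3) / ln(382/71.4) = 0.2877 / 1.6771 = 0.1715
S_new/S_old = (A_new/A_old)^z = 0.54^0.1715 = exp(0.1715 × -0.6162) = 0.8997
Fraction lost = 1 − 0.8997 = 0.1003

10.0%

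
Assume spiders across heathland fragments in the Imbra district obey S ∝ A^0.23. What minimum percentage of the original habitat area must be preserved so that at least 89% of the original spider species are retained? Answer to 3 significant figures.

60.2%

Need (A_new/A_old)^0.23 = 0.89, so A_new/A_old = 0.89^(1/0.23) = 0.89^4.348
ln(A_new/A_old) = ln 0.89 / 0.23 = -0.1165 / 0.23 = -0.5067
A_new/A_old = e^-0.5067 ≈ 0.6025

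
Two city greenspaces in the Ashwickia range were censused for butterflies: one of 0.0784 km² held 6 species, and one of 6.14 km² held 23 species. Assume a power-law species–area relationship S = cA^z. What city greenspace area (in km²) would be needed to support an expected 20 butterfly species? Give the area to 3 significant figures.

3.90 km²

z = ln(23/6) / ln(6.14/0.0784) = 1.3437 / 4.3608 = 0.3081
c = 6 / 0.0784^0.3081 = 6 / 0.4563 = 13.15
A = (20/13.15)^(1/0.3081) ⇒ ln A = ln(1.521)/0.3081 = 1.3613
A = e^1.3613 ≈ 3.901 km²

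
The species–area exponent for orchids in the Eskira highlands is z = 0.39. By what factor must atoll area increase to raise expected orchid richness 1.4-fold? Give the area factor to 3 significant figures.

2.37

(A₂/A₁)^0.39 = 1.4, so A₂/A₁ = 1.4^(1/0.39) = 1.4^2.564
ln(A₂/A₁) = ln 1.4 / 0.39 = 0.3365 / 0.39 = 0.8627
A₂/A₁ = e^0.8627 ≈ 2.37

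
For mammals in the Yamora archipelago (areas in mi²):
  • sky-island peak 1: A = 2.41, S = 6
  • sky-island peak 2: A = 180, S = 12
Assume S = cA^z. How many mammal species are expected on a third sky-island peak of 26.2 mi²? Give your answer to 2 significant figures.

z = ln(12/6) / ln(180/2.41) = 0.6931 / 4.3133 = 0.1607
c = 6 / 2.41^0.1607 = 6 / 1.152 = 5.209
S₃ = 5.209 × 26.2^0.1607 = 5.209 × 1.69 ≈ 8.804

8.8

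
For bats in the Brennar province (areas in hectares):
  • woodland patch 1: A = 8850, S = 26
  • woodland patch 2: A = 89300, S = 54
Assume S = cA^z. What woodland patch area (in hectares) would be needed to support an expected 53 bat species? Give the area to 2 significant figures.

84000 hectares

z = ln(54/26) / ln(89300/8850) = 0.7309 / 2.3116 = 0.3162
c = 26 / 8850^0.3162 = 26 / 17.7 = 1.469
A = (53/1.469)^(1/0.3162) ⇒ ln A = ln(36.08)/0.3162 = 11.3406
A = e^11.3406 ≈ 84174 hectares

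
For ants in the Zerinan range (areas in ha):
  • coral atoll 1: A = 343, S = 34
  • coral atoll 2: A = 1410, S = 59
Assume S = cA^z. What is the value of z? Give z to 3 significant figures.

0.390

Taking logs: ln S = ln c + z ln A, so z = (ln S₂ − ln S₁)/(ln A₂ − ln A₁).
z = ln(59/34) / ln(1410/343) = ln(1.735) / ln(4.111) = 0.5512 / 1.4136 = 0.3899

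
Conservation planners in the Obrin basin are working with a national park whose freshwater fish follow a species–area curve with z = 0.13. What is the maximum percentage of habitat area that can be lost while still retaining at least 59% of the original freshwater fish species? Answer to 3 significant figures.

Need (A_new/A_old)^0.13 = 0.59, so A_new/A_old = 0.59^(1/0.13) = 0.59^7.692
ln(A_new/A_old) = ln 0.59 / 0.13 = -0.5276 / 0.13 = -4.0587
A_new/A_old = e^-4.0587 ≈ 0.01727
Fraction that can be lost = 1 − 0.01727 = 0.9827

98.3%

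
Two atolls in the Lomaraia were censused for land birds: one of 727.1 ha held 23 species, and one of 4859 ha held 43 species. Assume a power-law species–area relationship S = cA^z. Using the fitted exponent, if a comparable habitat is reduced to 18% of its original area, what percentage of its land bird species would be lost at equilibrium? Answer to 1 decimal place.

z = ln(43/23) / ln(4859/727.1) = 0.6257 / 1.8995 = 0.3294
S_new/S_old = (A_new/A_old)^z = 0.18^0.3294 = exp(0.3294 × -1.7148) = 0.5684
Fraction lost = 1 − 0.5684 = 0.4316

43.2%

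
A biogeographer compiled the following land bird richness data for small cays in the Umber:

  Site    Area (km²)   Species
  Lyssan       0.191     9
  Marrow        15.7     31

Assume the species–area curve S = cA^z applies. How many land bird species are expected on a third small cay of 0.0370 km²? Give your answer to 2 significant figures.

5.7

z = ln(31/9) / ln(15.7/0.191) = 1.2368 / 4.4091 = 0.2805
c = 9 / 0.191^0.2805 = 9 / 0.6285 = 14.32
S₃ = 14.32 × 0.037^0.2805 = 14.32 × 0.3966 ≈ 5.679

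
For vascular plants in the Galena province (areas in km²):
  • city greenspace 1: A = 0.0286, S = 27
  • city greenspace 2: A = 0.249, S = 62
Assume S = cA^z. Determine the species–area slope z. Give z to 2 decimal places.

Taking logs: ln S = ln c + z ln A, so z = (ln S₂ − ln S₁)/(ln A₂ − ln A₁).
z = ln(62/27) / ln(0.249/0.0286) = ln(2.296) / ln(8.706) = 0.8313 / 2.1640 = 0.3841

0.38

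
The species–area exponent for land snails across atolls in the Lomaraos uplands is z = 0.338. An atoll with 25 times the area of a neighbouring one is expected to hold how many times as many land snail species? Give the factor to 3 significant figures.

S₂/S₁ = (A₂/A₁)^z = 25^0.338
ln(S₂/S₁) = 0.338 × ln 25 = 0.338 × 3.2189 = 1.0880
S₂/S₁ = e^1.0880 ≈ 2.968

2.97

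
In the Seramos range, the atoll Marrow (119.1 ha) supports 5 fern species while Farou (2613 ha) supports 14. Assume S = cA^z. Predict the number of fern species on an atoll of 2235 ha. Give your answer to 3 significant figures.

z = ln(14/5) / ln(2613/119.1) = 1.0296 / 3.0883 = 0.3334
c = 5 / 119.1^0.3334 = 5 / 4.922 = 1.016
S₃ = 1.016 × 2235^0.3334 = 1.016 × 13.08 ≈ 13.29

13.3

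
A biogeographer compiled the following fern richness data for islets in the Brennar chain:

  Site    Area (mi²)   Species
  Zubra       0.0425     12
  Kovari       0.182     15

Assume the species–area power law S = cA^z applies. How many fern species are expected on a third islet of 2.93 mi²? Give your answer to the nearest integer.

z = ln(15/12) / ln(0.182/0.0425) = 0.2231 / 1.4545 = 0.1534
c = 12 / 0.0425^0.1534 = 12 / 0.616 = 19.48
S₃ = 19.48 × 2.93^0.1534 = 19.48 × 1.179 ≈ 22.97

23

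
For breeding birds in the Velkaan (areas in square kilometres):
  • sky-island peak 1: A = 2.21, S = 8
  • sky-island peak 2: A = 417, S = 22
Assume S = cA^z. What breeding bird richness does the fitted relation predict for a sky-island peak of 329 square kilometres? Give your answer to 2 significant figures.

z = ln(22/8) / ln(417/2.21) = 1.0116 / 5.2401 = 0.1931
c = 8 / 2.21^0.1931 = 8 / 1.165 = 6.864
S₃ = 6.864 × 329^0.1931 = 6.864 × 3.062 ≈ 21.02

21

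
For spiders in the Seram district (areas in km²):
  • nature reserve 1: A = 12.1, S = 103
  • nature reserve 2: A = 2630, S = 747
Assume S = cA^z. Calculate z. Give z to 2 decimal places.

0.37

Taking logs: ln S = ln c + z ln A, so z = (ln S₂ − ln S₁)/(ln A₂ − ln A₁).
z = ln(747/103) / ln(2630/12.1) = ln(7.252) / ln(217.4) = 1.9813 / 5.3815 = 0.3682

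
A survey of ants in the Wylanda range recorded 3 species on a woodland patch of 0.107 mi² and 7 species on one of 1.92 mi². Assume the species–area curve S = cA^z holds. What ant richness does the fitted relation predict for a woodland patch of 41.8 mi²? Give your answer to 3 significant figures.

z = ln(7/3) / ln(1.92/0.107) = 0.8473 / 2.8873 = 0.2935
c = 3 / 0.107^0.2935 = 3 / 0.519 = 5.78
S₃ = 5.78 × 41.8^0.2935 = 5.78 × 2.991 ≈ 17.29

17.3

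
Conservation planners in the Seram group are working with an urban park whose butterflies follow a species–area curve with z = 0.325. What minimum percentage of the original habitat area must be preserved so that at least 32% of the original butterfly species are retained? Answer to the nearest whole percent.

Need (A_new/A_old)^0.325 = 0.32, so A_new/A_old = 0.32^(1/0.325) = 0.32^3.077
ln(A_new/A_old) = ln 0.32 / 0.325 = -1.1394 / 0.325 = -3.5060
A_new/A_old = e^-3.5060 ≈ 0.03002

3%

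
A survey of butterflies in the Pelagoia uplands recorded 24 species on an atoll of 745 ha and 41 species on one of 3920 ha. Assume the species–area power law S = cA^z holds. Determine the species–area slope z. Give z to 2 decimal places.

0.32

Taking logs: ln S = ln c + z ln A, so z = (ln S₂ − ln S₁)/(ln A₂ − ln A₁).
z = ln(41/24) / ln(3920/745) = ln(1.708) / ln(5.262) = 0.5355 / 1.6605 = 0.3225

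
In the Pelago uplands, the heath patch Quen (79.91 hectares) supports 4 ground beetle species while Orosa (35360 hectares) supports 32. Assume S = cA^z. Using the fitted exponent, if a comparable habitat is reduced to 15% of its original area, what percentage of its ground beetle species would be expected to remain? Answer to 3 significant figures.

z = ln(32/4) / ln(35360/79.91) = 2.0794 / 6.0924 = 0.3413
S_new/S_old = (A_new/A_old)^z = 0.15^0.3413 = exp(0.3413 × -1.8971) = 0.5233

52.3%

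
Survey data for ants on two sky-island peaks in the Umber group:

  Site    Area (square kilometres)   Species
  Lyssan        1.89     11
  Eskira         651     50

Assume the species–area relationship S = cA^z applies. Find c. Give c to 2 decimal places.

9.33

z = ln(S₂/S₁) / ln(A₂/A₁) = ln(50/11) / ln(651/1.89) = 1.5141 / 5.8419 = 0.2592
c = S₁ / A₁^z = 11 / 1.89^0.2592 = 11 / 1.179 = 9.327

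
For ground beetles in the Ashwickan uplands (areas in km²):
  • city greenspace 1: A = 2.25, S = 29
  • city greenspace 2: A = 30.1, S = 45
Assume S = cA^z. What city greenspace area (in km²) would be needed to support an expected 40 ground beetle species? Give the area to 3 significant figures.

z = ln(45/29) / ln(30.1/2.25) = 0.4394 / 2.5936 = 0.1694
c = 29 / 2.25^0.1694 = 29 / 1.147 = 25.28
A = (40/25.28)^(1/0.1694) ⇒ ln A = ln(1.582)/0.1694 = 2.7092
A = e^2.7092 ≈ 15.02 km²

15.0 km²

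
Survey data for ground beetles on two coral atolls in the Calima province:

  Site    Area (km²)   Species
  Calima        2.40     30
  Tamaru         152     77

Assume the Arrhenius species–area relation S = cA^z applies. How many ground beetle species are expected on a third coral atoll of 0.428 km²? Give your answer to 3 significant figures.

20.3

z = ln(77/30) / ln(152/2.4) = 0.9426 / 4.1484 = 0.2272
c = 30 / 2.4^0.2272 = 30 / 1.22 = 24.59
S₃ = 24.59 × 0.428^0.2272 = 24.59 × 0.8246 ≈ 20.28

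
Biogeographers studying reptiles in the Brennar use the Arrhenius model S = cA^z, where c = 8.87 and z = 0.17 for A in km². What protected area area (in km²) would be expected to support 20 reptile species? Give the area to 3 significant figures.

119 km²

20 = 8.87 × A^0.17  ⇒  A^0.17 = 20/8.87 = 2.255
ln A = ln(2.255) / 0.17 = 0.8131 / 0.17 = 4.7827
A = e^4.7827 ≈ 119.4 km²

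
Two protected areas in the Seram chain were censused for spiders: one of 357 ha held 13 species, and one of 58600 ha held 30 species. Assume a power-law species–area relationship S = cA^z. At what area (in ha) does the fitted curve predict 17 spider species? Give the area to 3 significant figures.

z = ln(30/13) / ln(58600/357) = 0.8362 / 5.1008 = 0.1639
c = 13 / 357^0.1639 = 13 / 2.621 = 4.96
A = (17/4.96)^(1/0.1639) ⇒ ln A = ln(3.428)/0.1639 = 7.5140
A = e^7.5140 ≈ 1834 ha

1830 ha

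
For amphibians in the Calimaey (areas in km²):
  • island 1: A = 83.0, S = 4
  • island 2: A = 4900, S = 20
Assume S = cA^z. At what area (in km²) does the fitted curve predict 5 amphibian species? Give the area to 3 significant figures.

146 km²

z = ln(20/4) / ln(4900/83) = 1.6094 / 4.0781 = 0.3946
c = 4 / 83^0.3946 = 4 / 5.72 = 0.6994
A = (5/0.6994)^(1/0.3946) ⇒ ln A = ln(7.149)/0.3946 = 4.9843
A = e^4.9843 ≈ 146.1 km²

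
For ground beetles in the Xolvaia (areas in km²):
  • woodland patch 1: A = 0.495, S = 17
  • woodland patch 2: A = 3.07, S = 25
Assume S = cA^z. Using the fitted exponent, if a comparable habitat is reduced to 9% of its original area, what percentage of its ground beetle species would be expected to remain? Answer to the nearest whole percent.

60%

z = ln(25/17) / ln(3.07/0.495) = 0.3857 / 1.8249 = 0.2113
S_new/S_old = (A_new/A_old)^z = 0.09^0.2113 = exp(0.2113 × -2.4079) = 0.6012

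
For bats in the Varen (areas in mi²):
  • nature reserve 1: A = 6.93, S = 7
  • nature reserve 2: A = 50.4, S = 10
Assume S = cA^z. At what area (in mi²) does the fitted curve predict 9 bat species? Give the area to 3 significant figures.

z = ln(10/7) / ln(50.4/6.93) = 0.3567 / 1.9841 = 0.1798
c = 7 / 6.93^0.1798 = 7 / 1.416 = 4.943
A = (9/4.943)^(1/0.1798) ⇒ ln A = ln(1.821)/0.1798 = 3.3339
A = e^3.3339 ≈ 28.05 mi²

28.0 mi²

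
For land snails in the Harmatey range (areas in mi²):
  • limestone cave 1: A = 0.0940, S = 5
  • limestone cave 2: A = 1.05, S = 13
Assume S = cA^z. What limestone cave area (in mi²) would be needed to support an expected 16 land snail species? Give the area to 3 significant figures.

z = ln(13/5) / ln(1.05/0.094) = 0.9555 / 2.4133 = 0.3959
c = 5 / 0.094^0.3959 = 5 / 0.3921 = 12.75
A = (16/12.75)^(1/0.3959) ⇒ ln A = ln(1.255)/0.3959 = 0.5732
A = e^0.5732 ≈ 1.774 mi²

1.77 mi²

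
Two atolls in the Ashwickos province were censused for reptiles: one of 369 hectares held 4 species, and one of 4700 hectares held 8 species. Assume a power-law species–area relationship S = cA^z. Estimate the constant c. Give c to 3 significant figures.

0.799

z = ln(S₂/S₁) / ln(A₂/A₁) = ln(8/4) / ln(4700/369) = 0.6931 / 2.5445 = 0.2724
c = S₁ / A₁^z = 4 / 369^0.2724 = 4 / 5.004 = 0.7994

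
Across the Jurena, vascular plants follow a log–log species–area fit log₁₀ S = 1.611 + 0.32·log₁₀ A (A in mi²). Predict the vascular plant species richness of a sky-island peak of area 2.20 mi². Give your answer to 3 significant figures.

52.6

S = 40.83 × 2.2^0.32 = 40.83 × 1.287 ≈ 52.55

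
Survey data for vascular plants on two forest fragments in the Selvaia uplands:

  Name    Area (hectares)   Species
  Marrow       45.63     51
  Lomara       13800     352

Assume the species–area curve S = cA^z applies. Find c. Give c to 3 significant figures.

14.0

z = ln(S₂/S₁) / ln(A₂/A₁) = ln(352/51) / ln(13800/45.63) = 1.9318 / 5.7119 = 0.3382
c = S₁ / A₁^z = 51 / 45.63^0.3382 = 51 / 3.641 = 14.01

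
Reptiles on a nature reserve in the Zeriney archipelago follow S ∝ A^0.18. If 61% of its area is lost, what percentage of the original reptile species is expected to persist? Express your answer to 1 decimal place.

84.4%

S_new/S_old = (A_new/A_old)^z = 0.39^0.18
= exp(0.18 × ln 0.39) = exp(0.18 × -0.9416) = exp(-0.1695) ≈ 0.8441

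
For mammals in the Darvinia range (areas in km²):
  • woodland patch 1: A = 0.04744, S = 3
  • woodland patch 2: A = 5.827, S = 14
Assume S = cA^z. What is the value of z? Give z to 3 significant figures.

Taking logs: ln S = ln c + z ln A, so z = (ln S₂ − ln S₁)/(ln A₂ − ln A₁).
z = ln(14/3) / ln(5.827/0.04744) = ln(4.667) / ln(122.8) = 1.5404 / 4.8108 = 0.3202

0.320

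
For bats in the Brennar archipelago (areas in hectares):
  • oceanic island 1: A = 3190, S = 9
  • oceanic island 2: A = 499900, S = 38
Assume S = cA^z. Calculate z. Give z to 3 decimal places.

Taking logs: ln S = ln c + z ln A, so z = (ln S₂ − ln S₁)/(ln A₂ − ln A₁).
z = ln(38/9) / ln(499900/3190) = ln(4.222) / ln(156.7) = 1.4404 / 5.0544 = 0.2850

0.285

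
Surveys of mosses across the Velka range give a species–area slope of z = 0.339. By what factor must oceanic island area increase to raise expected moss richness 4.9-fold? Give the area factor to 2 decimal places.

(A₂/A₁)^0.339 = 4.9, so A₂/A₁ = 4.9^(1/0.339) = 4.9^2.95
ln(A₂/A₁) = ln 4.9 / 0.339 = 1.5892 / 0.339 = 4.6880
A₂/A₁ = e^4.6880 ≈ 108.6

108.64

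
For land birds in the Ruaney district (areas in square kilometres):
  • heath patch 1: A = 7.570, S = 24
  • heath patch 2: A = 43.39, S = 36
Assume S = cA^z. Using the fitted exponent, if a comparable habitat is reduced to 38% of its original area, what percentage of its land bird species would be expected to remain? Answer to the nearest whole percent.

80%

z = ln(36/24) / ln(43.39/7.57) = 0.4055 / 1.7460 = 0.2322
S_new/S_old = (A_new/A_old)^z = 0.38^0.2322 = exp(0.2322 × -0.9676) = 0.7988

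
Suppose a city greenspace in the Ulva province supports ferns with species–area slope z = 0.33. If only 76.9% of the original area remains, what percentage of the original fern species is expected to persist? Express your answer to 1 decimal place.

91.7%

S_new/S_old = (A_new/A_old)^z = 0.769^0.33
= exp(0.33 × ln 0.769) = exp(0.33 × -0.2627) = exp(-0.0867) ≈ 0.917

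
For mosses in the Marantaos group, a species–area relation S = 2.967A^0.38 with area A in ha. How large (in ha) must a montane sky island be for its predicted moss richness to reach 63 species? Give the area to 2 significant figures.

3100 ha

63 = 2.967 × A^0.38  ⇒  A^0.38 = 63/2.967 = 21.23
ln A = ln(21.23) / 0.38 = 3.0556 / 0.38 = 8.0410
A = e^8.0410 ≈ 3106 ha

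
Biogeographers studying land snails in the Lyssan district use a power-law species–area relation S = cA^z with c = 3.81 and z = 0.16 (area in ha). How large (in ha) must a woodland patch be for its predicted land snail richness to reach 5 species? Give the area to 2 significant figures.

5.5 ha

5 = 3.81 × A^0.16  ⇒  A^0.16 = 5/3.81 = 1.312
ln A = ln(1.312) / 0.16 = 0.2718 / 0.16 = 1.6988
A = e^1.6988 ≈ 5.467 ha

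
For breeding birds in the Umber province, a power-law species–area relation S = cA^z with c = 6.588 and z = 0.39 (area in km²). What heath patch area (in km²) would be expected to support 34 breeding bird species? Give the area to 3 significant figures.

67.2 km²

34 = 6.588 × A^0.39  ⇒  A^0.39 = 34/6.588 = 5.161
ln A = ln(5.161) / 0.39 = 1.6411 / 0.39 = 4.2080
A = e^4.2080 ≈ 67.22 km²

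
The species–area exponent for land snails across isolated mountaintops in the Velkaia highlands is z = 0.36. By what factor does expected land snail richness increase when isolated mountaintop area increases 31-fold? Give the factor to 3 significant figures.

S₂/S₁ = (A₂/A₁)^z = 31^0.36
ln(S₂/S₁) = 0.36 × ln 31 = 0.36 × 3.4340 = 1.2362
S₂/S₁ = e^1.2362 ≈ 3.443

3.44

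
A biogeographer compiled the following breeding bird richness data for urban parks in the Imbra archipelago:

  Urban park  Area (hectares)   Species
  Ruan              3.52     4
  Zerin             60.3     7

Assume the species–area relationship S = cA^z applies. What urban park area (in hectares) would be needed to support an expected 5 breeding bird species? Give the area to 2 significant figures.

11 hectares

z = ln(7/4) / ln(60.3/3.52) = 0.5596 / 2.8409 = 0.1970
c = 4 / 3.52^0.1970 = 4 / 1.281 = 3.122
A = (5/3.122)^(1/0.1970) ⇒ ln A = ln(1.602)/0.1970 = 2.3912
A = e^2.3912 ≈ 10.93 hectares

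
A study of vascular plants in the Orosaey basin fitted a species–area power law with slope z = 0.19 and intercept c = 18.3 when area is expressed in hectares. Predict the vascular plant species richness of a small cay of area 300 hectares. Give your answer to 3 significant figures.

54.1

S = 18.3 × 300^0.19 = 18.3 × 2.956 ≈ 54.09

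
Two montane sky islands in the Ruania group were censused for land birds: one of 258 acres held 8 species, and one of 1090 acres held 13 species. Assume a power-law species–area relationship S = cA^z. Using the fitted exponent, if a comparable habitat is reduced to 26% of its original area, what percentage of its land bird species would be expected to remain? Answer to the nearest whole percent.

z = ln(13/8) / ln(1090/258) = 0.4855 / 1.4410 = 0.3369
S_new/S_old = (A_new/A_old)^z = 0.26^0.3369 = exp(0.3369 × -1.3471) = 0.6352

64%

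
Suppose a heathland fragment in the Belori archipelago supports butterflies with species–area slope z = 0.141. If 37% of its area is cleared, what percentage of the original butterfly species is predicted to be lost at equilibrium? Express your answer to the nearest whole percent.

S_new/S_old = (A_new/A_old)^z = 0.63^0.141
= exp(0.141 × ln 0.63) = exp(0.141 × -0.4620) = exp(-0.0651) ≈ 0.9369
Fraction lost = 1 − 0.9369 = 0.06307

6%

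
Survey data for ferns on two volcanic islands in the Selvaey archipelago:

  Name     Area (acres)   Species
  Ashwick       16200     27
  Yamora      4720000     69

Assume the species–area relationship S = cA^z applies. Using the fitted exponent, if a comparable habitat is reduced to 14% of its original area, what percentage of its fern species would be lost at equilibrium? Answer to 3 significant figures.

z = ln(69/27) / ln(4720000/16200) = 0.9383 / 5.6746 = 0.1653
S_new/S_old = (A_new/A_old)^z = 0.14^0.1653 = exp(0.1653 × -1.9661) = 0.7225
Fraction lost = 1 − 0.7225 = 0.2775

27.8%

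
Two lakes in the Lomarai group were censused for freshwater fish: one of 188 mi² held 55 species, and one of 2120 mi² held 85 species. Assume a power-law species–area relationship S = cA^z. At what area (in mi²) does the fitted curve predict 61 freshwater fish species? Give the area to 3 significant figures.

z = ln(85/55) / ln(2120/188) = 0.4353 / 2.4227 = 0.1797
c = 55 / 188^0.1797 = 55 / 2.562 = 21.47
A = (61/21.47)^(1/0.1797) ⇒ ln A = ln(2.842)/0.1797 = 5.8127
A = e^5.8127 ≈ 334.5 mi²

335 mi²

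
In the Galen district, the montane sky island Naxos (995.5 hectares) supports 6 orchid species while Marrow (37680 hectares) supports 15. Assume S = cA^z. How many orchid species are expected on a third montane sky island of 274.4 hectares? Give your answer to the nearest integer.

4

z = ln(15/6) / ln(37680/995.5) = 0.9163 / 3.6336 = 0.2522
c = 6 / 995.5^0.2522 = 6 / 5.702 = 1.052
S₃ = 1.052 × 274.4^0.2522 = 1.052 × 4.12 ≈ 4.335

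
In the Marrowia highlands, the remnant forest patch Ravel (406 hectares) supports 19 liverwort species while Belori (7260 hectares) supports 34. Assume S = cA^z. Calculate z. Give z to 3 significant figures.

Taking logs: ln S = ln c + z ln A, so z = (ln S₂ − ln S₁)/(ln A₂ − ln A₁).
z = ln(34/19) / ln(7260/406) = ln(1.789) / ln(17.88) = 0.5819 / 2.8838 = 0.2018

0.202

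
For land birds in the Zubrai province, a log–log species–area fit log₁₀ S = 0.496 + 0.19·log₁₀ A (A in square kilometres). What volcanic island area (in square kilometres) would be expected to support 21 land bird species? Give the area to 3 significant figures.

22300 square kilometres

21 = 3.133 × A^0.19  ⇒  A^0.19 = 21/3.133 = 6.702
ln A = ln(6.702) / 0.19 = 1.9024 / 0.19 = 10.0128
A = e^10.0128 ≈ 22311 square kilometres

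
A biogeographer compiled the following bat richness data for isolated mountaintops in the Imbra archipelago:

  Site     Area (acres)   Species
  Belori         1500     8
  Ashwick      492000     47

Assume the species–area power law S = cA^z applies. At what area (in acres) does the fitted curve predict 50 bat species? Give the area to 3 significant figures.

602000 acres

z = ln(47/8) / ln(492000/1500) = 1.7707 / 5.7930 = 0.3057
c = 8 / 1500^0.3057 = 8 / 9.35 = 0.8556
A = (50/0.8556)^(1/0.3057) ⇒ ln A = ln(58.44)/0.3057 = 13.3087
A = e^13.3087 ≈ 602393 acres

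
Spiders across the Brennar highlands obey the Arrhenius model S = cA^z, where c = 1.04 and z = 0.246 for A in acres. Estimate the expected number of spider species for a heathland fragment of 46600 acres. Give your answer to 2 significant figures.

S = 1.04 × 46600^0.246
ln S = ln 1.04 + 0.246 × ln 46600 = 0.0392 + 0.246 × 10.7494 = 2.6836
S = e^2.6836 ≈ 14.64

15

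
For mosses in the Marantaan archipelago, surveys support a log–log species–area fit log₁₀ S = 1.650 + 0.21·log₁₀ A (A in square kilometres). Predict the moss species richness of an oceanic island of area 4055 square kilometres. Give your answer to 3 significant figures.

S = 44.67 × 4055^0.21
ln S = ln 44.67 + 0.21 × ln 4055 = 3.7993 + 0.21 × 8.3077 = 5.5439
S = e^5.5439 ≈ 255.7

256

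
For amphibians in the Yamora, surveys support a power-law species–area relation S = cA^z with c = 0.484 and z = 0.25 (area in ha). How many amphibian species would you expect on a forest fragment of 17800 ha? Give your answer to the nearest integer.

S = 0.484 × 17800^0.25
ln S = ln 0.484 + 0.25 × ln 17800 = -0.7257 + 0.25 × 9.7870 = 1.7211
S = e^1.7211 ≈ 5.59

6 species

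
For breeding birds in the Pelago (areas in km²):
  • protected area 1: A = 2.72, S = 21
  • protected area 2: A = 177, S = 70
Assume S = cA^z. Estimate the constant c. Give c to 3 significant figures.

15.7

z = ln(S₂/S₁) / ln(A₂/A₁) = ln(70/21) / ln(177/2.72) = 1.2040 / 4.1755 = 0.2883
c = S₁ / A₁^z = 21 / 2.72^0.2883 = 21 / 1.334 = 15.74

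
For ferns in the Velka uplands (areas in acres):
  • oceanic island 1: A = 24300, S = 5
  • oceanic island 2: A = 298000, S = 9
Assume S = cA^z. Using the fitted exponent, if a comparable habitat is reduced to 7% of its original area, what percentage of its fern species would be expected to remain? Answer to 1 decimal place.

53.6%

z = ln(9/5) / ln(298000/24300) = 0.5878 / 2.5066 = 0.2345
S_new/S_old = (A_new/A_old)^z = 0.07^0.2345 = exp(0.2345 × -2.6593) = 0.536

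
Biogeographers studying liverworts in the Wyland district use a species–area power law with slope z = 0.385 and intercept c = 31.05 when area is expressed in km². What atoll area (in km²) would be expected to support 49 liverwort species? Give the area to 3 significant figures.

3.27 km²

49 = 31.05 × A^0.385  ⇒  A^0.385 = 49/31.05 = 1.578
ln A = ln(1.578) / 0.385 = 0.4562 / 0.385 = 1.1850
A = e^1.1850 ≈ 3.271 km²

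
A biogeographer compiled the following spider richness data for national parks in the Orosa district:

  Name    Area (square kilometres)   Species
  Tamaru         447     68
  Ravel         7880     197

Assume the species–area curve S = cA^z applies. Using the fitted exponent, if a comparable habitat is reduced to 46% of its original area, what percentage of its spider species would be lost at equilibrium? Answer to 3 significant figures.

25.0%

z = ln(197/68) / ln(7880/447) = 1.0637 / 2.8695 = 0.3707
S_new/S_old = (A_new/A_old)^z = 0.46^0.3707 = exp(0.3707 × -0.7765) = 0.7499
Fraction lost = 1 − 0.7499 = 0.2501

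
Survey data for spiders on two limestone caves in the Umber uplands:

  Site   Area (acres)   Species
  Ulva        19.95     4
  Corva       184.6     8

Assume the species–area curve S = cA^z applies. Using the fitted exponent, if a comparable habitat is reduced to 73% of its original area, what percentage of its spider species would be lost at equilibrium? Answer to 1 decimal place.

z = ln(8/4) / ln(184.6/19.95) = 0.6931 / 2.2250 = 0.3115
S_new/S_old = (A_new/A_old)^z = 0.73^0.3115 = exp(0.3115 × -0.3147) = 0.9066
Fraction lost = 1 − 0.9066 = 0.09339

9.3%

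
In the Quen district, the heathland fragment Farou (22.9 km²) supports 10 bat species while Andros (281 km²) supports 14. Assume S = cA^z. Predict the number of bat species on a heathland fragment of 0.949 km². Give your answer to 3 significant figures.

z = ln(14/10) / ln(281/22.9) = 0.3365 / 2.5072 = 0.1342
c = 10 / 22.9^0.1342 = 10 / 1.522 = 6.569
S₃ = 6.569 × 0.949^0.1342 = 6.569 × 0.993 ≈ 6.523

6.52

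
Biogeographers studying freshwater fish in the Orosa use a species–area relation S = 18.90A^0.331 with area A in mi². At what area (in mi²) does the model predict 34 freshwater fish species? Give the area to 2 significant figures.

34 = 18.9 × A^0.331  ⇒  A^0.331 = 34/18.9 = 1.799
ln A = ln(1.799) / 0.331 = 0.5872 / 0.331 = 1.7740
A = e^1.7740 ≈ 5.894 mi²

5.9 mi²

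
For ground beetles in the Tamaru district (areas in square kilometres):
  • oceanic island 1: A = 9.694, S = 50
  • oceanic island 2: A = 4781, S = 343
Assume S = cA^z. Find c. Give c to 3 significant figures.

z = ln(S₂/S₁) / ln(A₂/A₁) = ln(343/50) / ln(4781/9.694) = 1.9257 / 6.2009 = 0.3106
c = S₁ / A₁^z = 50 / 9.694^0.3106 = 50 / 2.025 = 24.69

24.7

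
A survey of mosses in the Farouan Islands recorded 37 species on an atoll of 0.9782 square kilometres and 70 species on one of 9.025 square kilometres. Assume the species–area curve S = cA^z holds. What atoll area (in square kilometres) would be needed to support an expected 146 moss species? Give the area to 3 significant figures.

z = ln(70/37) / ln(9.025/0.9782) = 0.6376 / 2.2220 = 0.2869
c = 37 / 0.9782^0.2869 = 37 / 0.9937 = 37.23
A = (146/37.23)^(1/0.2869) ⇒ ln A = ln(3.921)/0.2869 = 4.7620
A = e^4.7620 ≈ 117 square kilometres

117 square kilometres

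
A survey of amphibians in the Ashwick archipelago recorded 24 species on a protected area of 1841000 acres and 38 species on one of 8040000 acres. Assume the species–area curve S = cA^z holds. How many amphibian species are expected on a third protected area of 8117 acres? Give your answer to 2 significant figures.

4.4

z = ln(38/24) / ln(8040000/1841000) = 0.4595 / 1.4741 = 0.3117
c = 24 / 1841000^0.3117 = 24 / 89.75 = 0.2674
S₃ = 0.2674 × 8117^0.3117 = 0.2674 × 16.55 ≈ 4.425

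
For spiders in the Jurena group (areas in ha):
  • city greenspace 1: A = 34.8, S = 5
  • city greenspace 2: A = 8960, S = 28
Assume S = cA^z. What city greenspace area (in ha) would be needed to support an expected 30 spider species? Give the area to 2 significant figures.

11000 ha

z = ln(28/5) / ln(8960/34.8) = 1.7228 / 5.5509 = 0.3104
c = 5 / 34.8^0.3104 = 5 / 3.009 = 1.662
A = (30/1.662)^(1/0.3104) ⇒ ln A = ln(18.05)/0.3104 = 9.3228
A = e^9.3228 ≈ 11191 ha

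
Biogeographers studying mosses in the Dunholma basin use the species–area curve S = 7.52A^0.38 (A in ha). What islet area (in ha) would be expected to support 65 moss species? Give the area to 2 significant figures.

65 = 7.52 × A^0.38  ⇒  A^0.38 = 65/7.52 = 8.644
ln A = ln(8.644) / 0.38 = 2.1568 / 0.38 = 5.6758
A = e^5.6758 ≈ 291.7 ha

290 ha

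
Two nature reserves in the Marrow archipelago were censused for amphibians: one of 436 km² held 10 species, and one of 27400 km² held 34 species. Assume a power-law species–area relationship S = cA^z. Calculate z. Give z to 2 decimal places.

0.30

Taking logs: ln S = ln c + z ln A, so z = (ln S₂ − ln S₁)/(ln A₂ − ln A₁).
z = ln(34/10) / ln(27400/436) = ln(3.4) / ln(62.84) = 1.2238 / 4.1407 = 0.2956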